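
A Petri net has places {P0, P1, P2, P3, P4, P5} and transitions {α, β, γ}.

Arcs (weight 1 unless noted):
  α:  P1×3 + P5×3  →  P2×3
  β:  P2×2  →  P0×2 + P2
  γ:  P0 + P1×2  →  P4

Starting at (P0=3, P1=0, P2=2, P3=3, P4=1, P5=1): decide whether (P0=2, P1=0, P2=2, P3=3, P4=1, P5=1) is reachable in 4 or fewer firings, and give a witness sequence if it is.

depth 0: 1 marking
depth 1: 2 markings reached so far
depth 2: 2 markings reached so far
(frontier empty at depth 2; search complete)
target is not among the 2 markings reachable within 4 steps

NO — not reachable within 4 firings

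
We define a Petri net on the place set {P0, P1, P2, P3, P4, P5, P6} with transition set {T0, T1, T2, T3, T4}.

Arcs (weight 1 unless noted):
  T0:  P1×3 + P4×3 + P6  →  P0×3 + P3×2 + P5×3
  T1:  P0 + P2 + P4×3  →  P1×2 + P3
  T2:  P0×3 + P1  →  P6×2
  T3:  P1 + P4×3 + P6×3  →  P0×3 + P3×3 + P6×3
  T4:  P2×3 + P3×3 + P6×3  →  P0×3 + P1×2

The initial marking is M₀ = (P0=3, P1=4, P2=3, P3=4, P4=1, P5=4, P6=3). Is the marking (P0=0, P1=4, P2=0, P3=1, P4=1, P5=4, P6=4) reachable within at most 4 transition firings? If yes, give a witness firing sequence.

step 1: fire T2:  (P0=3, P1=4, P2=3, P3=4, P4=1, P5=4, P6=3) → (P0=0, P1=3, P2=3, P3=4, P4=1, P5=4, P6=5)
step 2: fire T4:  (P0=0, P1=3, P2=3, P3=4, P4=1, P5=4, P6=5) → (P0=3, P1=5, P2=0, P3=1, P4=1, P5=4, P6=2)
step 3: fire T2:  (P0=3, P1=5, P2=0, P3=1, P4=1, P5=4, P6=2) → (P0=0, P1=4, P2=0, P3=1, P4=1, P5=4, P6=4)

YES — reachable via ⟨T2, T4, T2⟩ (3 firings)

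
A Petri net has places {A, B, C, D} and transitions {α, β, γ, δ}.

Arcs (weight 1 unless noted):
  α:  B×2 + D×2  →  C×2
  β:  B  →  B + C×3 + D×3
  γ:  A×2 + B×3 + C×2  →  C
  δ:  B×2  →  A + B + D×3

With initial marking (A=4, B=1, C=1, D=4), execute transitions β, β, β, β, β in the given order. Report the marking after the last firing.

step 1: fire β:  (A=4, B=1, C=1, D=4) → (A=4, B=1, C=4, D=7)
step 2: fire β:  (A=4, B=1, C=4, D=7) → (A=4, B=1, C=7, D=10)
step 3: fire β:  (A=4, B=1, C=7, D=10) → (A=4, B=1, C=10, D=13)
step 4: fire β:  (A=4, B=1, C=10, D=13) → (A=4, B=1, C=13, D=16)
step 5: fire β:  (A=4, B=1, C=13, D=16) → (A=4, B=1, C=16, D=19)

(A=4, B=1, C=16, D=19)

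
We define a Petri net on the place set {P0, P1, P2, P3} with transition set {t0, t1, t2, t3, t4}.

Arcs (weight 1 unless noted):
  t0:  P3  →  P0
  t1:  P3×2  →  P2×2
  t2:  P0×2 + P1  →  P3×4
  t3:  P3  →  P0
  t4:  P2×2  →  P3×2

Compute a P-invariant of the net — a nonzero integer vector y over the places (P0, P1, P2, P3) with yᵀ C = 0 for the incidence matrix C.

y = (P0:1, P1:2, P2:1, P3:1)

Incidence matrix C (rows=places, cols=transitions):
       t0   t1   t2   t3   t4
   P0   1    0   -2    1    0
   P1   0    0   -1    0    0
   P2   0    2    0    0   -2
   P3  -1   -2    4   -1    2

Candidate y = [1, 2, 1, 1]; check y·C column-wise:
  col t0: 1·1 + 2·0 + 1·0 + 1·-1 = 0
  col t1: 1·0 + 2·0 + 1·2 + 1·-2 = 0
  col t2: 1·-2 + 2·-1 + 1·0 + 1·4 = 0
  col t3: 1·1 + 2·0 + 1·0 + 1·-1 = 0
  col t4: 1·0 + 2·0 + 1·-2 + 1·2 = 0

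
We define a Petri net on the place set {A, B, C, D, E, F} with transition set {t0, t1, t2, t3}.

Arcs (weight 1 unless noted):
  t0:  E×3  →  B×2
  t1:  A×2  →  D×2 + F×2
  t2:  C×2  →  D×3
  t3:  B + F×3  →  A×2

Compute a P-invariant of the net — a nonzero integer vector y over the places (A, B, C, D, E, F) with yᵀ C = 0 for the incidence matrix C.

Incidence matrix C (rows=places, cols=transitions):
       t0   t1   t2   t3
    A   0   -2    0    2
    B   2    0    0   -1
    C   0    0   -2    0
    D   0    2    3    0
    E  -3    0    0    0
    F   0    2    0   -3

Candidate y = [6, 12, 9, 6, 8, 0]; check y·C column-wise:
  col t0: 6·0 + 12·2 + 9·0 + 6·0 + 8·-3 = 0
  col t1: 6·-2 + 12·0 + 9·0 + 6·2 + 8·0 + 0·2 = 0
  col t2: 6·0 + 12·0 + 9·-2 + 6·3 + 8·0 = 0
  col t3: 6·2 + 12·-1 + 9·0 + 6·0 + 8·0 + 0·-3 = 0

y = (A:6, B:12, C:9, D:6, E:8, F:0)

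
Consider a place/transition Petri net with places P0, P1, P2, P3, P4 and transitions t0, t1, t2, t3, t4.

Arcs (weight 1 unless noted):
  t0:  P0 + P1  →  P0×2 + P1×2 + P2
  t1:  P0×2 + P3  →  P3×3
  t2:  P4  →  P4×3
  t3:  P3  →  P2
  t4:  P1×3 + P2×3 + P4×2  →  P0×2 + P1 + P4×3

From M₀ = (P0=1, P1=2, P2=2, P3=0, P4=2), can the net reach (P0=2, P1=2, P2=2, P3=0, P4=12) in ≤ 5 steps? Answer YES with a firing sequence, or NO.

depth 0: 1 marking
depth 1: 3 markings reached so far
depth 2: 7 markings reached so far
depth 3: 13 markings reached so far
depth 4: 21 markings reached so far
depth 5: 31 markings reached so far
target is not among the 31 markings reachable within 5 steps

NO — not reachable within 5 firings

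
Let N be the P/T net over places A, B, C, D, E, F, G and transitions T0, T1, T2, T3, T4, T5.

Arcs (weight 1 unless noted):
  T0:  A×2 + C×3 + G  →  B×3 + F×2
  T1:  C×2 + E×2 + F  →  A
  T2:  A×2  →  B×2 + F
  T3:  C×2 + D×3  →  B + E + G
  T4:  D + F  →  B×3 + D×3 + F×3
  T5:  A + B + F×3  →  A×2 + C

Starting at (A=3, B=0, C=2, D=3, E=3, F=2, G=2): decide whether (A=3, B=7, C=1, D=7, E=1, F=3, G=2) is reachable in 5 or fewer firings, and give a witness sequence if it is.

YES — reachable via ⟨T1, T2, T4, T4, T5⟩ (5 firings)

step 1: fire T1:  (A=3, B=0, C=2, D=3, E=3, F=2, G=2) → (A=4, B=0, C=0, D=3, E=1, F=1, G=2)
step 2: fire T2:  (A=4, B=0, C=0, D=3, E=1, F=1, G=2) → (A=2, B=2, C=0, D=3, E=1, F=2, G=2)
step 3: fire T4:  (A=2, B=2, C=0, D=3, E=1, F=2, G=2) → (A=2, B=5, C=0, D=5, E=1, F=4, G=2)
step 4: fire T4:  (A=2, B=5, C=0, D=5, E=1, F=4, G=2) → (A=2, B=8, C=0, D=7, E=1, F=6, G=2)
step 5: fire T5:  (A=2, B=8, C=0, D=7, E=1, F=6, G=2) → (A=3, B=7, C=1, D=7, E=1, F=3, G=2)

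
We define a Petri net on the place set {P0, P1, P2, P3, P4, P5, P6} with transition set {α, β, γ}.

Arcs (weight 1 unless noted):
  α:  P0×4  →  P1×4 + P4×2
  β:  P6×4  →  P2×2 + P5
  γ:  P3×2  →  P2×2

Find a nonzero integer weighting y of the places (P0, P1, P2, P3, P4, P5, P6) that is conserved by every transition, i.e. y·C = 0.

y = (P0:1, P1:1, P2:0, P3:0, P4:0, P5:0, P6:0)

Incidence matrix C (rows=places, cols=transitions):
        α    β    γ
   P0  -4    0    0
   P1   4    0    0
   P2   0    2    2
   P3   0    0   -2
   P4   2    0    0
   P5   0    1    0
   P6   0   -4    0

Candidate y = [1, 1, 0, 0, 0, 0, 0]; check y·C column-wise:
  col α: 1·-4 + 1·4 + 0·2 = 0
  col β: 1·0 + 1·0 + 0·2 + 0·1 + 0·-4 = 0
  col γ: 1·0 + 1·0 + 0·2 + 0·-2 = 0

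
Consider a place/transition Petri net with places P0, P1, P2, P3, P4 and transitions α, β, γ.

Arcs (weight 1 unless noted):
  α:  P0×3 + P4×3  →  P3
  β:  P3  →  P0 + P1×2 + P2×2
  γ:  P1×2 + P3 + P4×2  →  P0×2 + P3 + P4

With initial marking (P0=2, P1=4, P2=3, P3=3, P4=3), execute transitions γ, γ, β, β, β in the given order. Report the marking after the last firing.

(P0=9, P1=6, P2=9, P3=0, P4=1)

step 1: fire γ:  (P0=2, P1=4, P2=3, P3=3, P4=3) → (P0=4, P1=2, P2=3, P3=3, P4=2)
step 2: fire γ:  (P0=4, P1=2, P2=3, P3=3, P4=2) → (P0=6, P1=0, P2=3, P3=3, P4=1)
step 3: fire β:  (P0=6, P1=0, P2=3, P3=3, P4=1) → (P0=7, P1=2, P2=5, P3=2, P4=1)
step 4: fire β:  (P0=7, P1=2, P2=5, P3=2, P4=1) → (P0=8, P1=4, P2=7, P3=1, P4=1)
step 5: fire β:  (P0=8, P1=4, P2=7, P3=1, P4=1) → (P0=9, P1=6, P2=9, P3=0, P4=1)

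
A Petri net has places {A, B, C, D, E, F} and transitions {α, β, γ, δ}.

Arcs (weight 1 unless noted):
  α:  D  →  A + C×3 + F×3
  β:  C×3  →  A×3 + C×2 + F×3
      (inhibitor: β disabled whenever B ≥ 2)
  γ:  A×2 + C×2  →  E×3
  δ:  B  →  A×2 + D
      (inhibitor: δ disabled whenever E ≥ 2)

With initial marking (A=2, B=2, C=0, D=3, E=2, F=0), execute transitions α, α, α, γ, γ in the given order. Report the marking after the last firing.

(A=1, B=2, C=5, D=0, E=8, F=9)

step 1: fire α:  (A=2, B=2, C=0, D=3, E=2, F=0) → (A=3, B=2, C=3, D=2, E=2, F=3)
step 2: fire α:  (A=3, B=2, C=3, D=2, E=2, F=3) → (A=4, B=2, C=6, D=1, E=2, F=6)
step 3: fire α:  (A=4, B=2, C=6, D=1, E=2, F=6) → (A=5, B=2, C=9, D=0, E=2, F=9)
step 4: fire γ:  (A=5, B=2, C=9, D=0, E=2, F=9) → (A=3, B=2, C=7, D=0, E=5, F=9)
step 5: fire γ:  (A=3, B=2, C=7, D=0, E=5, F=9) → (A=1, B=2, C=5, D=0, E=8, F=9)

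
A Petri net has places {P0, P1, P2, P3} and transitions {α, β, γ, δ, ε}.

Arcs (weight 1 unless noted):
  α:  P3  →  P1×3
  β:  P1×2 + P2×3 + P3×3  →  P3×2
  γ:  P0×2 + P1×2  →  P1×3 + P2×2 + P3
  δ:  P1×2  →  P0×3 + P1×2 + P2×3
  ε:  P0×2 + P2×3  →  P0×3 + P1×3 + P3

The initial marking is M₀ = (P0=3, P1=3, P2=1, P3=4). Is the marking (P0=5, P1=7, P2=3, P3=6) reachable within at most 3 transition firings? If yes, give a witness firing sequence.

step 1: fire γ:  (P0=3, P1=3, P2=1, P3=4) → (P0=1, P1=4, P2=3, P3=5)
step 2: fire δ:  (P0=1, P1=4, P2=3, P3=5) → (P0=4, P1=4, P2=6, P3=5)
step 3: fire ε:  (P0=4, P1=4, P2=6, P3=5) → (P0=5, P1=7, P2=3, P3=6)

YES — reachable via ⟨γ, δ, ε⟩ (3 firings)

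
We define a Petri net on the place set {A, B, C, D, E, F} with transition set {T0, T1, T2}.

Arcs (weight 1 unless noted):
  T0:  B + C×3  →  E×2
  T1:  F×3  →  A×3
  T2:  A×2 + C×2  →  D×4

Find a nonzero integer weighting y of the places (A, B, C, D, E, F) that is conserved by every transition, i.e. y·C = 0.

Incidence matrix C (rows=places, cols=transitions):
       T0   T1   T2
    A   0    3   -2
    B  -1    0    0
    C  -3    0   -2
    D   0    0    4
    E   2    0    0
    F   0   -3    0

Candidate y = [0, 6, -2, -1, 0, 0]; check y·C column-wise:
  col T0: 6·-1 + -2·-3 + -1·0 + 0·2 = 0
  col T1: 0·3 + 6·0 + -2·0 + -1·0 + 0·-3 = 0
  col T2: 0·-2 + 6·0 + -2·-2 + -1·4 = 0

y = (A:0, B:6, C:-2, D:-1, E:0, F:0)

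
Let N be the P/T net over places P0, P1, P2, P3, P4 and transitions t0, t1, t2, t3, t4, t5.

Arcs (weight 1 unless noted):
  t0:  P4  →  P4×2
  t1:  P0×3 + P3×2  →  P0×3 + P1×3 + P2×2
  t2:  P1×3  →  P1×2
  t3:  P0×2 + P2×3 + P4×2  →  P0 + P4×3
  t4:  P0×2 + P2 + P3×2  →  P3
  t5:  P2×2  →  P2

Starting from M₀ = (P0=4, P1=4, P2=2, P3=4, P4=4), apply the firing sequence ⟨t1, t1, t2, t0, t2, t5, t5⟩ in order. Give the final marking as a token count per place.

step 1: fire t1:  (P0=4, P1=4, P2=2, P3=4, P4=4) → (P0=4, P1=7, P2=4, P3=2, P4=4)
step 2: fire t1:  (P0=4, P1=7, P2=4, P3=2, P4=4) → (P0=4, P1=10, P2=6, P3=0, P4=4)
step 3: fire t2:  (P0=4, P1=10, P2=6, P3=0, P4=4) → (P0=4, P1=9, P2=6, P3=0, P4=4)
step 4: fire t0:  (P0=4, P1=9, P2=6, P3=0, P4=4) → (P0=4, P1=9, P2=6, P3=0, P4=5)
step 5: fire t2:  (P0=4, P1=9, P2=6, P3=0, P4=5) → (P0=4, P1=8, P2=6, P3=0, P4=5)
step 6: fire t5:  (P0=4, P1=8, P2=6, P3=0, P4=5) → (P0=4, P1=8, P2=5, P3=0, P4=5)
step 7: fire t5:  (P0=4, P1=8, P2=5, P3=0, P4=5) → (P0=4, P1=8, P2=4, P3=0, P4=5)

(P0=4, P1=8, P2=4, P3=0, P4=5)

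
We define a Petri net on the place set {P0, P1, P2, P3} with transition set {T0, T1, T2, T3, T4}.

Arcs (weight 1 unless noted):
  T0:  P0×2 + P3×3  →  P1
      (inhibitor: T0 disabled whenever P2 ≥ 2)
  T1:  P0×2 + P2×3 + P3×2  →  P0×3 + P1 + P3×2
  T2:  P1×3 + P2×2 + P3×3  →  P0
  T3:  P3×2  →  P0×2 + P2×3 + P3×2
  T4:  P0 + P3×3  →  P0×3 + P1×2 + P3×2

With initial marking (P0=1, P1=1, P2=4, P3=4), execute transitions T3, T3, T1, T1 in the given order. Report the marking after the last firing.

step 1: fire T3:  (P0=1, P1=1, P2=4, P3=4) → (P0=3, P1=1, P2=7, P3=4)
step 2: fire T3:  (P0=3, P1=1, P2=7, P3=4) → (P0=5, P1=1, P2=10, P3=4)
step 3: fire T1:  (P0=5, P1=1, P2=10, P3=4) → (P0=6, P1=2, P2=7, P3=4)
step 4: fire T1:  (P0=6, P1=2, P2=7, P3=4) → (P0=7, P1=3, P2=4, P3=4)

(P0=7, P1=3, P2=4, P3=4)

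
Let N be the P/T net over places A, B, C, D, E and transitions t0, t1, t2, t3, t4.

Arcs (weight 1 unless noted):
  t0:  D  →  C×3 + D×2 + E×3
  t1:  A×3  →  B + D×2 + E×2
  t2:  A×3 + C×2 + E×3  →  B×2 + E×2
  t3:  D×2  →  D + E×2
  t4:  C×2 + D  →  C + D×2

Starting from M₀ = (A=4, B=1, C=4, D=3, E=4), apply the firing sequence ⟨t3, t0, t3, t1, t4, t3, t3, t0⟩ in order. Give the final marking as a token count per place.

(A=1, B=2, C=9, D=4, E=20)

step 1: fire t3:  (A=4, B=1, C=4, D=3, E=4) → (A=4, B=1, C=4, D=2, E=6)
step 2: fire t0:  (A=4, B=1, C=4, D=2, E=6) → (A=4, B=1, C=7, D=3, E=9)
step 3: fire t3:  (A=4, B=1, C=7, D=3, E=9) → (A=4, B=1, C=7, D=2, E=11)
step 4: fire t1:  (A=4, B=1, C=7, D=2, E=11) → (A=1, B=2, C=7, D=4, E=13)
step 5: fire t4:  (A=1, B=2, C=7, D=4, E=13) → (A=1, B=2, C=6, D=5, E=13)
step 6: fire t3:  (A=1, B=2, C=6, D=5, E=13) → (A=1, B=2, C=6, D=4, E=15)
step 7: fire t3:  (A=1, B=2, C=6, D=4, E=15) → (A=1, B=2, C=6, D=3, E=17)
step 8: fire t0:  (A=1, B=2, C=6, D=3, E=17) → (A=1, B=2, C=9, D=4, E=20)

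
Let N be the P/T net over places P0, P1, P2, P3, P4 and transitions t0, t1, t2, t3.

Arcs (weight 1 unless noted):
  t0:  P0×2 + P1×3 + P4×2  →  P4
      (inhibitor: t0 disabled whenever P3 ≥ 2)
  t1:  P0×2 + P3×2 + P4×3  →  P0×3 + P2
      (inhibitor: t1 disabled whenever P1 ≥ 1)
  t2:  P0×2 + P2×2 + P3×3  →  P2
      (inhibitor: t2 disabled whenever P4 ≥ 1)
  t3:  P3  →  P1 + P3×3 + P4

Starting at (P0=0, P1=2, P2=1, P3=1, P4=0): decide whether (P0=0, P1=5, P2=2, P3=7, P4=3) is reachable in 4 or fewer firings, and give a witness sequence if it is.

depth 0: 1 marking
depth 1: 2 markings reached so far
depth 2: 3 markings reached so far
depth 3: 4 markings reached so far
depth 4: 5 markings reached so far
target is not among the 5 markings reachable within 4 steps

NO — not reachable within 4 firings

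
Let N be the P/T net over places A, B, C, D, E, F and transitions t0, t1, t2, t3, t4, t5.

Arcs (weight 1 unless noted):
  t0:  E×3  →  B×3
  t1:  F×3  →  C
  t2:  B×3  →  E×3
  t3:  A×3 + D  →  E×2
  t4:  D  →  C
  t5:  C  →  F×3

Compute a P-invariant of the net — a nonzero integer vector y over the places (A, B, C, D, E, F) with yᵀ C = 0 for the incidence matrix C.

Incidence matrix C (rows=places, cols=transitions):
       t0   t1   t2   t3   t4   t5
    A   0    0    0   -3    0    0
    B   3    0   -3    0    0    0
    C   0    1    0    0    1   -1
    D   0    0    0   -1   -1    0
    E  -3    0    3    2    0    0
    F   0   -3    0    0    0    3

Candidate y = [2, 3, 0, 0, 3, 0]; check y·C column-wise:
  col t0: 2·0 + 3·3 + 3·-3 = 0
  col t1: 2·0 + 3·0 + 0·1 + 3·0 + 0·-3 = 0
  col t2: 2·0 + 3·-3 + 3·3 = 0
  col t3: 2·-3 + 3·0 + 0·-1 + 3·2 = 0
  col t4: 2·0 + 3·0 + 0·1 + 0·-1 + 3·0 = 0
  col t5: 2·0 + 3·0 + 0·-1 + 3·0 + 0·3 = 0

y = (A:2, B:3, C:0, D:0, E:3, F:0)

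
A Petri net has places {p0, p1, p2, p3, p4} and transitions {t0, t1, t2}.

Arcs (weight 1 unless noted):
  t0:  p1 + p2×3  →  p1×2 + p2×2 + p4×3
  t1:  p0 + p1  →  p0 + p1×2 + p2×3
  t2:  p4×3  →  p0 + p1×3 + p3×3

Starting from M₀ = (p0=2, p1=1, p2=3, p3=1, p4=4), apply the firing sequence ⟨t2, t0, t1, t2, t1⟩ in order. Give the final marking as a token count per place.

(p0=4, p1=10, p2=8, p3=7, p4=1)

step 1: fire t2:  (p0=2, p1=1, p2=3, p3=1, p4=4) → (p0=3, p1=4, p2=3, p3=4, p4=1)
step 2: fire t0:  (p0=3, p1=4, p2=3, p3=4, p4=1) → (p0=3, p1=5, p2=2, p3=4, p4=4)
step 3: fire t1:  (p0=3, p1=5, p2=2, p3=4, p4=4) → (p0=3, p1=6, p2=5, p3=4, p4=4)
step 4: fire t2:  (p0=3, p1=6, p2=5, p3=4, p4=4) → (p0=4, p1=9, p2=5, p3=7, p4=1)
step 5: fire t1:  (p0=4, p1=9, p2=5, p3=7, p4=1) → (p0=4, p1=10, p2=8, p3=7, p4=1)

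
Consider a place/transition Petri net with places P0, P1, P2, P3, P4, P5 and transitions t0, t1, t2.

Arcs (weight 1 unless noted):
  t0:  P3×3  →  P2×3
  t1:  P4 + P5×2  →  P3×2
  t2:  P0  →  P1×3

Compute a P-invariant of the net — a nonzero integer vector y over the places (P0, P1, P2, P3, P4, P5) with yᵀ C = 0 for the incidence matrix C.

Incidence matrix C (rows=places, cols=transitions):
       t0   t1   t2
   P0   0    0   -1
   P1   0    0    3
   P2   3    0    0
   P3  -3    2    0
   P4   0   -1    0
   P5   0   -2    0

Candidate y = [3, 1, 0, 0, 0, 0]; check y·C column-wise:
  col t0: 3·0 + 1·0 + 0·3 + 0·-3 = 0
  col t1: 3·0 + 1·0 + 0·2 + 0·-1 + 0·-2 = 0
  col t2: 3·-1 + 1·3 = 0

y = (P0:3, P1:1, P2:0, P3:0, P4:0, P5:0)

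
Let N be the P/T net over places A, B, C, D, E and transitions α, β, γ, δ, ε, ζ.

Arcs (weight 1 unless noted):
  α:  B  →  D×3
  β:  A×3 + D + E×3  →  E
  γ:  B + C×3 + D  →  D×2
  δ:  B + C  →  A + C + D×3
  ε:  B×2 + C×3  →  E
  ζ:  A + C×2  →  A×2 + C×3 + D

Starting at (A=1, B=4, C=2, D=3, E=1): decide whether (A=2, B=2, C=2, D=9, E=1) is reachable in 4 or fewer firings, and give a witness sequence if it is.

step 1: fire α:  (A=1, B=4, C=2, D=3, E=1) → (A=1, B=3, C=2, D=6, E=1)
step 2: fire δ:  (A=1, B=3, C=2, D=6, E=1) → (A=2, B=2, C=2, D=9, E=1)

YES — reachable via ⟨α, δ⟩ (2 firings)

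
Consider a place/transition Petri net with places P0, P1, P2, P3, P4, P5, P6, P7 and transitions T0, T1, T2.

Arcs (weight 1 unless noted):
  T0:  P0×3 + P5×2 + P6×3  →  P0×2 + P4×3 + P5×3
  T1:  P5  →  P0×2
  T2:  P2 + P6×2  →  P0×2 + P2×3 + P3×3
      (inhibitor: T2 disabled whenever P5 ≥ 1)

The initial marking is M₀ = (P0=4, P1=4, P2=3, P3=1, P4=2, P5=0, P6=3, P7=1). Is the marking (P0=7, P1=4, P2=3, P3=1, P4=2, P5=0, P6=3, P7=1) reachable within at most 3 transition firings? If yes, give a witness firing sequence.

depth 0: 1 marking
depth 1: 2 markings reached so far
depth 2: 2 markings reached so far
(frontier empty at depth 2; search complete)
target is not among the 2 markings reachable within 3 steps

NO — not reachable within 3 firings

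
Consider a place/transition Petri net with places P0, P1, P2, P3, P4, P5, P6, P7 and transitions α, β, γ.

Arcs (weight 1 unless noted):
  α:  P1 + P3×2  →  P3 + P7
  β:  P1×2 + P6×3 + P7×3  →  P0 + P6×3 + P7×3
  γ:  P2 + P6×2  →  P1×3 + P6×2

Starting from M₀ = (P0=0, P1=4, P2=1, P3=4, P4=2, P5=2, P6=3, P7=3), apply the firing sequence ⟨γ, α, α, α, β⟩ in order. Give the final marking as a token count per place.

step 1: fire γ:  (P0=0, P1=4, P2=1, P3=4, P4=2, P5=2, P6=3, P7=3) → (P0=0, P1=7, P2=0, P3=4, P4=2, P5=2, P6=3, P7=3)
step 2: fire α:  (P0=0, P1=7, P2=0, P3=4, P4=2, P5=2, P6=3, P7=3) → (P0=0, P1=6, P2=0, P3=3, P4=2, P5=2, P6=3, P7=4)
step 3: fire α:  (P0=0, P1=6, P2=0, P3=3, P4=2, P5=2, P6=3, P7=4) → (P0=0, P1=5, P2=0, P3=2, P4=2, P5=2, P6=3, P7=5)
step 4: fire α:  (P0=0, P1=5, P2=0, P3=2, P4=2, P5=2, P6=3, P7=5) → (P0=0, P1=4, P2=0, P3=1, P4=2, P5=2, P6=3, P7=6)
step 5: fire β:  (P0=0, P1=4, P2=0, P3=1, P4=2, P5=2, P6=3, P7=6) → (P0=1, P1=2, P2=0, P3=1, P4=2, P5=2, P6=3, P7=6)

(P0=1, P1=2, P2=0, P3=1, P4=2, P5=2, P6=3, P7=6)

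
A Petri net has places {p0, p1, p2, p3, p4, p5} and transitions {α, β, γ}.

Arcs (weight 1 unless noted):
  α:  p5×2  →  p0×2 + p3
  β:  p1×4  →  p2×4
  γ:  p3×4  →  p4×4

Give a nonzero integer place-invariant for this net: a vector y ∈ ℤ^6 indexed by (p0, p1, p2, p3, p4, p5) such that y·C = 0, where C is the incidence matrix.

y = (p0:0, p1:1, p2:1, p3:0, p4:0, p5:0)

Incidence matrix C (rows=places, cols=transitions):
        α    β    γ
   p0   2    0    0
   p1   0   -4    0
   p2   0    4    0
   p3   1    0   -4
   p4   0    0    4
   p5  -2    0    0

Candidate y = [0, 1, 1, 0, 0, 0]; check y·C column-wise:
  col α: 0·2 + 1·0 + 1·0 + 0·1 + 0·-2 = 0
  col β: 1·-4 + 1·4 = 0
  col γ: 1·0 + 1·0 + 0·-4 + 0·4 = 0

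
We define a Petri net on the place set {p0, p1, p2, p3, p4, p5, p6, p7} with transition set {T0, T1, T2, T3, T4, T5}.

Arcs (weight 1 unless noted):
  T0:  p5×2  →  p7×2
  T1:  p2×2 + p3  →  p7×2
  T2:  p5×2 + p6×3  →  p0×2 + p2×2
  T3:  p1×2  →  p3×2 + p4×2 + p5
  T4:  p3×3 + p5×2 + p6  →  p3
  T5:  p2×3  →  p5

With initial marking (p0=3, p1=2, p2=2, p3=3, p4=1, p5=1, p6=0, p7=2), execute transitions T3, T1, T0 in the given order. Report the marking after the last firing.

step 1: fire T3:  (p0=3, p1=2, p2=2, p3=3, p4=1, p5=1, p6=0, p7=2) → (p0=3, p1=0, p2=2, p3=5, p4=3, p5=2, p6=0, p7=2)
step 2: fire T1:  (p0=3, p1=0, p2=2, p3=5, p4=3, p5=2, p6=0, p7=2) → (p0=3, p1=0, p2=0, p3=4, p4=3, p5=2, p6=0, p7=4)
step 3: fire T0:  (p0=3, p1=0, p2=0, p3=4, p4=3, p5=2, p6=0, p7=4) → (p0=3, p1=0, p2=0, p3=4, p4=3, p5=0, p6=0, p7=6)

(p0=3, p1=0, p2=0, p3=4, p4=3, p5=0, p6=0, p7=6)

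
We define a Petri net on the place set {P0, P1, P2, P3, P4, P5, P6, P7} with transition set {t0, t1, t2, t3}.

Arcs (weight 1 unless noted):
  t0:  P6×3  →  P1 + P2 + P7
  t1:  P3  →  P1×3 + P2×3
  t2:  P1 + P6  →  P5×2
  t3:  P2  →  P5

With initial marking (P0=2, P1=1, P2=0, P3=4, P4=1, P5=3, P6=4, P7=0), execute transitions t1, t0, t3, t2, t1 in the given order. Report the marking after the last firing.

step 1: fire t1:  (P0=2, P1=1, P2=0, P3=4, P4=1, P5=3, P6=4, P7=0) → (P0=2, P1=4, P2=3, P3=3, P4=1, P5=3, P6=4, P7=0)
step 2: fire t0:  (P0=2, P1=4, P2=3, P3=3, P4=1, P5=3, P6=4, P7=0) → (P0=2, P1=5, P2=4, P3=3, P4=1, P5=3, P6=1, P7=1)
step 3: fire t3:  (P0=2, P1=5, P2=4, P3=3, P4=1, P5=3, P6=1, P7=1) → (P0=2, P1=5, P2=3, P3=3, P4=1, P5=4, P6=1, P7=1)
step 4: fire t2:  (P0=2, P1=5, P2=3, P3=3, P4=1, P5=4, P6=1, P7=1) → (P0=2, P1=4, P2=3, P3=3, P4=1, P5=6, P6=0, P7=1)
step 5: fire t1:  (P0=2, P1=4, P2=3, P3=3, P4=1, P5=6, P6=0, P7=1) → (P0=2, P1=7, P2=6, P3=2, P4=1, P5=6, P6=0, P7=1)

(P0=2, P1=7, P2=6, P3=2, P4=1, P5=6, P6=0, P7=1)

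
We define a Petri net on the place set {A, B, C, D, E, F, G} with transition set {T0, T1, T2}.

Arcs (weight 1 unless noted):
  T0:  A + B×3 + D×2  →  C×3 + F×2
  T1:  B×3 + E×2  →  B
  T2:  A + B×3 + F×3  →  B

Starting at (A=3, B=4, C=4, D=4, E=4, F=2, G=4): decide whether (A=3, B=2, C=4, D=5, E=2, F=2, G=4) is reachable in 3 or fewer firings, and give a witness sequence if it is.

depth 0: 1 marking
depth 1: 3 markings reached so far
depth 2: 3 markings reached so far
(frontier empty at depth 2; search complete)
target is not among the 3 markings reachable within 3 steps

NO — not reachable within 3 firings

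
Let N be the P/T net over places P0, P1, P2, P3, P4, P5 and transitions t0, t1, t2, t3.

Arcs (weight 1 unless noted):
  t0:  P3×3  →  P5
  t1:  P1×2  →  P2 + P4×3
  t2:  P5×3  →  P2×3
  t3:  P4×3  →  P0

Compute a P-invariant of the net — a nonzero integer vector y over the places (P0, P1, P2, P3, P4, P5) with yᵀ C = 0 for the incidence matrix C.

y = (P0:6, P1:3, P2:0, P3:0, P4:2, P5:0)

Incidence matrix C (rows=places, cols=transitions):
       t0   t1   t2   t3
   P0   0    0    0    1
   P1   0   -2    0    0
   P2   0    1    3    0
   P3  -3    0    0    0
   P4   0    3    0   -3
   P5   1    0   -3    0

Candidate y = [6, 3, 0, 0, 2, 0]; check y·C column-wise:
  col t0: 6·0 + 3·0 + 0·-3 + 2·0 + 0·1 = 0
  col t1: 6·0 + 3·-2 + 0·1 + 2·3 = 0
  col t2: 6·0 + 3·0 + 0·3 + 2·0 + 0·-3 = 0
  col t3: 6·1 + 3·0 + 2·-3 = 0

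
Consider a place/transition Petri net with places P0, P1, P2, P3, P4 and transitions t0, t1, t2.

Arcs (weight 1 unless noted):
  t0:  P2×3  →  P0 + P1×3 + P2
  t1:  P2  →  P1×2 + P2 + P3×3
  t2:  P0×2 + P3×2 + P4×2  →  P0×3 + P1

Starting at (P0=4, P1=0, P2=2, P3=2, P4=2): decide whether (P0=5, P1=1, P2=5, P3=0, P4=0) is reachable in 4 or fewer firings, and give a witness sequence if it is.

NO — not reachable within 4 firings

depth 0: 1 marking
depth 1: 3 markings reached so far
depth 2: 5 markings reached so far
depth 3: 7 markings reached so far
depth 4: 9 markings reached so far
target is not among the 9 markings reachable within 4 steps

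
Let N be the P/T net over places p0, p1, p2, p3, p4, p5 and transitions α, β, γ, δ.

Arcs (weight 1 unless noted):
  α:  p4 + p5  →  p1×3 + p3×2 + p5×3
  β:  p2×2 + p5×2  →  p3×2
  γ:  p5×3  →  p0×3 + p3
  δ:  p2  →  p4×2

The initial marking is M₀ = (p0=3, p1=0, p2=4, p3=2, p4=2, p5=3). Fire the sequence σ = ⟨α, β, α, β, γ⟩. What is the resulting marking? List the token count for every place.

step 1: fire α:  (p0=3, p1=0, p2=4, p3=2, p4=2, p5=3) → (p0=3, p1=3, p2=4, p3=4, p4=1, p5=5)
step 2: fire β:  (p0=3, p1=3, p2=4, p3=4, p4=1, p5=5) → (p0=3, p1=3, p2=2, p3=6, p4=1, p5=3)
step 3: fire α:  (p0=3, p1=3, p2=2, p3=6, p4=1, p5=3) → (p0=3, p1=6, p2=2, p3=8, p4=0, p5=5)
step 4: fire β:  (p0=3, p1=6, p2=2, p3=8, p4=0, p5=5) → (p0=3, p1=6, p2=0, p3=10, p4=0, p5=3)
step 5: fire γ:  (p0=3, p1=6, p2=0, p3=10, p4=0, p5=3) → (p0=6, p1=6, p2=0, p3=11, p4=0, p5=0)

(p0=6, p1=6, p2=0, p3=11, p4=0, p5=0)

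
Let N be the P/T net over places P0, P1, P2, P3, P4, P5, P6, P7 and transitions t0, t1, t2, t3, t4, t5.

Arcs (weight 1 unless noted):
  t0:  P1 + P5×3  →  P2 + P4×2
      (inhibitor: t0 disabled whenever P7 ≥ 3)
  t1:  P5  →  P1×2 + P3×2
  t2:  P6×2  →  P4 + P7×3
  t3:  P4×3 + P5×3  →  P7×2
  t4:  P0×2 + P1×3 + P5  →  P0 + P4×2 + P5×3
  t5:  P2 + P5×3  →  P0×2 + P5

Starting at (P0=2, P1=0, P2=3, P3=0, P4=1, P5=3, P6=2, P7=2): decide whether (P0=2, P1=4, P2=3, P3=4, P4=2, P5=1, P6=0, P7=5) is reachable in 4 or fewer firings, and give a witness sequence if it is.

YES — reachable via ⟨t1, t1, t2⟩ (3 firings)

step 1: fire t1:  (P0=2, P1=0, P2=3, P3=0, P4=1, P5=3, P6=2, P7=2) → (P0=2, P1=2, P2=3, P3=2, P4=1, P5=2, P6=2, P7=2)
step 2: fire t1:  (P0=2, P1=2, P2=3, P3=2, P4=1, P5=2, P6=2, P7=2) → (P0=2, P1=4, P2=3, P3=4, P4=1, P5=1, P6=2, P7=2)
step 3: fire t2:  (P0=2, P1=4, P2=3, P3=4, P4=1, P5=1, P6=2, P7=2) → (P0=2, P1=4, P2=3, P3=4, P4=2, P5=1, P6=0, P7=5)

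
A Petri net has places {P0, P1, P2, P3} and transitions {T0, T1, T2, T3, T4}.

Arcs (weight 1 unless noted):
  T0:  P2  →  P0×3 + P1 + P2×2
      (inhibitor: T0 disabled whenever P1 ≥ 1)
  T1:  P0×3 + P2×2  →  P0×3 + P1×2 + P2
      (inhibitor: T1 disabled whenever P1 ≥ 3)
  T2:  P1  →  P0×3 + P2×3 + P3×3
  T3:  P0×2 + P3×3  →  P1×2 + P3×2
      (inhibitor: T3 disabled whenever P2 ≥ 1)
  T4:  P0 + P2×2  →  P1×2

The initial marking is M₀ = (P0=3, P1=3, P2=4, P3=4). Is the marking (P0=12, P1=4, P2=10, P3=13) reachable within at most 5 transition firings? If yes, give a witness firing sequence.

NO — not reachable within 5 firings

depth 0: 1 marking
depth 1: 3 markings reached so far
depth 2: 7 markings reached so far
depth 3: 12 markings reached so far
depth 4: 19 markings reached so far
depth 5: 30 markings reached so far
target is not among the 30 markings reachable within 5 steps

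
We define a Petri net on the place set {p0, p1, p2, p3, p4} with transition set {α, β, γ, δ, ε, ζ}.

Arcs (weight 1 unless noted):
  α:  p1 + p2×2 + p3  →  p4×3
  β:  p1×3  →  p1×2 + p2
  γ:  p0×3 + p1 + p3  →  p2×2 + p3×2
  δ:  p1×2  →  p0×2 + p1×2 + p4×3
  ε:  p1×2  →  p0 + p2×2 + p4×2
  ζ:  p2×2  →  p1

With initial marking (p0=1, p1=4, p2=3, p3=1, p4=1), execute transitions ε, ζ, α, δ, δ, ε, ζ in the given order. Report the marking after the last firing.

(p0=7, p1=1, p2=1, p3=0, p4=14)

step 1: fire ε:  (p0=1, p1=4, p2=3, p3=1, p4=1) → (p0=2, p1=2, p2=5, p3=1, p4=3)
step 2: fire ζ:  (p0=2, p1=2, p2=5, p3=1, p4=3) → (p0=2, p1=3, p2=3, p3=1, p4=3)
step 3: fire α:  (p0=2, p1=3, p2=3, p3=1, p4=3) → (p0=2, p1=2, p2=1, p3=0, p4=6)
step 4: fire δ:  (p0=2, p1=2, p2=1, p3=0, p4=6) → (p0=4, p1=2, p2=1, p3=0, p4=9)
step 5: fire δ:  (p0=4, p1=2, p2=1, p3=0, p4=9) → (p0=6, p1=2, p2=1, p3=0, p4=12)
step 6: fire ε:  (p0=6, p1=2, p2=1, p3=0, p4=12) → (p0=7, p1=0, p2=3, p3=0, p4=14)
step 7: fire ζ:  (p0=7, p1=0, p2=3, p3=0, p4=14) → (p0=7, p1=1, p2=1, p3=0, p4=14)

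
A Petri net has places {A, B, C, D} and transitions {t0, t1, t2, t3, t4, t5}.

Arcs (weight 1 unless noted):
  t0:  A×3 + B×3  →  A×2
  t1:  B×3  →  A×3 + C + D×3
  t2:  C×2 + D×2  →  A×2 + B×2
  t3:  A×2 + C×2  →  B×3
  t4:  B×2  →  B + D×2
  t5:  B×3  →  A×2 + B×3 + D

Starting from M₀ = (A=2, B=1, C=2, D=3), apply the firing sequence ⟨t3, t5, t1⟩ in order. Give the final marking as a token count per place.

step 1: fire t3:  (A=2, B=1, C=2, D=3) → (A=0, B=4, C=0, D=3)
step 2: fire t5:  (A=0, B=4, C=0, D=3) → (A=2, B=4, C=0, D=4)
step 3: fire t1:  (A=2, B=4, C=0, D=4) → (A=5, B=1, C=1, D=7)

(A=5, B=1, C=1, D=7)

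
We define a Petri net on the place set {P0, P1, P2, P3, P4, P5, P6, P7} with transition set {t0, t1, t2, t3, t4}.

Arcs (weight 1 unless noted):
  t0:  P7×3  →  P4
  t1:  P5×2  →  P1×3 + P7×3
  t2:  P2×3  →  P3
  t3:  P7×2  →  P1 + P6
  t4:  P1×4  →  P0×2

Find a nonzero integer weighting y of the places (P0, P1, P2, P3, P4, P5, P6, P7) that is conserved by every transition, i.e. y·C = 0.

y = (P0:0, P1:0, P2:1, P3:3, P4:0, P5:0, P6:0, P7:0)

Incidence matrix C (rows=places, cols=transitions):
       t0   t1   t2   t3   t4
   P0   0    0    0    0    2
   P1   0    3    0    1   -4
   P2   0    0   -3    0    0
   P3   0    0    1    0    0
   P4   1    0    0    0    0
   P5   0   -2    0    0    0
   P6   0    0    0    1    0
   P7  -3    3    0   -2    0

Candidate y = [0, 0, 1, 3, 0, 0, 0, 0]; check y·C column-wise:
  col t0: 1·0 + 3·0 + 0·1 + 0·-3 = 0
  col t1: 0·3 + 1·0 + 3·0 + 0·-2 + 0·3 = 0
  col t2: 1·-3 + 3·1 = 0
  col t3: 0·1 + 1·0 + 3·0 + 0·1 + 0·-2 = 0
  col t4: 0·2 + 0·-4 + 1·0 + 3·0 = 0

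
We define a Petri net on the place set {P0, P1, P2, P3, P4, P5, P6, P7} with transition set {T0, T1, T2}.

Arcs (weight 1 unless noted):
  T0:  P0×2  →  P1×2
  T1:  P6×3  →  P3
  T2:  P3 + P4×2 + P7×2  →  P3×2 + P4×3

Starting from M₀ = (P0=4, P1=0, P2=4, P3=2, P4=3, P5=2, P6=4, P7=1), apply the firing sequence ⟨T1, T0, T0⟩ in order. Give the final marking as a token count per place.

(P0=0, P1=4, P2=4, P3=3, P4=3, P5=2, P6=1, P7=1)

step 1: fire T1:  (P0=4, P1=0, P2=4, P3=2, P4=3, P5=2, P6=4, P7=1) → (P0=4, P1=0, P2=4, P3=3, P4=3, P5=2, P6=1, P7=1)
step 2: fire T0:  (P0=4, P1=0, P2=4, P3=3, P4=3, P5=2, P6=1, P7=1) → (P0=2, P1=2, P2=4, P3=3, P4=3, P5=2, P6=1, P7=1)
step 3: fire T0:  (P0=2, P1=2, P2=4, P3=3, P4=3, P5=2, P6=1, P7=1) → (P0=0, P1=4, P2=4, P3=3, P4=3, P5=2, P6=1, P7=1)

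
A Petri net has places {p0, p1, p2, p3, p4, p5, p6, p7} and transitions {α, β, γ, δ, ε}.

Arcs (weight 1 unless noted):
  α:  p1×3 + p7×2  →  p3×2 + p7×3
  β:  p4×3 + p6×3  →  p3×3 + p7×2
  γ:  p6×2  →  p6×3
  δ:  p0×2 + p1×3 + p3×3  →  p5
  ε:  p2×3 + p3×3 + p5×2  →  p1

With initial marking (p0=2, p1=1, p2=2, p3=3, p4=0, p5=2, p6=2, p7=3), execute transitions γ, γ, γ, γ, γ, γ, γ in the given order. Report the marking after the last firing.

(p0=2, p1=1, p2=2, p3=3, p4=0, p5=2, p6=9, p7=3)

step 1: fire γ:  (p0=2, p1=1, p2=2, p3=3, p4=0, p5=2, p6=2, p7=3) → (p0=2, p1=1, p2=2, p3=3, p4=0, p5=2, p6=3, p7=3)
step 2: fire γ:  (p0=2, p1=1, p2=2, p3=3, p4=0, p5=2, p6=3, p7=3) → (p0=2, p1=1, p2=2, p3=3, p4=0, p5=2, p6=4, p7=3)
step 3: fire γ:  (p0=2, p1=1, p2=2, p3=3, p4=0, p5=2, p6=4, p7=3) → (p0=2, p1=1, p2=2, p3=3, p4=0, p5=2, p6=5, p7=3)
step 4: fire γ:  (p0=2, p1=1, p2=2, p3=3, p4=0, p5=2, p6=5, p7=3) → (p0=2, p1=1, p2=2, p3=3, p4=0, p5=2, p6=6, p7=3)
step 5: fire γ:  (p0=2, p1=1, p2=2, p3=3, p4=0, p5=2, p6=6, p7=3) → (p0=2, p1=1, p2=2, p3=3, p4=0, p5=2, p6=7, p7=3)
step 6: fire γ:  (p0=2, p1=1, p2=2, p3=3, p4=0, p5=2, p6=7, p7=3) → (p0=2, p1=1, p2=2, p3=3, p4=0, p5=2, p6=8, p7=3)
step 7: fire γ:  (p0=2, p1=1, p2=2, p3=3, p4=0, p5=2, p6=8, p7=3) → (p0=2, p1=1, p2=2, p3=3, p4=0, p5=2, p6=9, p7=3)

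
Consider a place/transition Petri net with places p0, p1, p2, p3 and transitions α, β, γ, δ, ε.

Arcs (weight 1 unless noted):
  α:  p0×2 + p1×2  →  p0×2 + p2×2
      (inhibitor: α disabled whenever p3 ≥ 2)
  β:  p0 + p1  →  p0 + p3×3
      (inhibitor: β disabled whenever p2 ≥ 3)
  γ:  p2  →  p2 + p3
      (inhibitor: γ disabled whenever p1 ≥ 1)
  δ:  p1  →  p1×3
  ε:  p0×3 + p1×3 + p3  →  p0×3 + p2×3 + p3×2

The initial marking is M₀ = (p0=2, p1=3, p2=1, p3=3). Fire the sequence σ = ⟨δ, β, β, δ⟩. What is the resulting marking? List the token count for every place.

(p0=2, p1=5, p2=1, p3=9)

step 1: fire δ:  (p0=2, p1=3, p2=1, p3=3) → (p0=2, p1=5, p2=1, p3=3)
step 2: fire β:  (p0=2, p1=5, p2=1, p3=3) → (p0=2, p1=4, p2=1, p3=6)
step 3: fire β:  (p0=2, p1=4, p2=1, p3=6) → (p0=2, p1=3, p2=1, p3=9)
step 4: fire δ:  (p0=2, p1=3, p2=1, p3=9) → (p0=2, p1=5, p2=1, p3=9)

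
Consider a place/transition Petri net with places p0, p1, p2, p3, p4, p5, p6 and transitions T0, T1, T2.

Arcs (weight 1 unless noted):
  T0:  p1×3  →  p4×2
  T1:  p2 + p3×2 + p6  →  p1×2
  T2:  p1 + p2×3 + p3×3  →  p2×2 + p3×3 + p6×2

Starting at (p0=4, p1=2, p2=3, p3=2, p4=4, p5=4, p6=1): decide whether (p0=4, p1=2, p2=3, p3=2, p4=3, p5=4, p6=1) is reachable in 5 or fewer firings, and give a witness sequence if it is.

NO — not reachable within 5 firings

depth 0: 1 marking
depth 1: 2 markings reached so far
depth 2: 3 markings reached so far
depth 3: 3 markings reached so far
(frontier empty at depth 3; search complete)
target is not among the 3 markings reachable within 5 steps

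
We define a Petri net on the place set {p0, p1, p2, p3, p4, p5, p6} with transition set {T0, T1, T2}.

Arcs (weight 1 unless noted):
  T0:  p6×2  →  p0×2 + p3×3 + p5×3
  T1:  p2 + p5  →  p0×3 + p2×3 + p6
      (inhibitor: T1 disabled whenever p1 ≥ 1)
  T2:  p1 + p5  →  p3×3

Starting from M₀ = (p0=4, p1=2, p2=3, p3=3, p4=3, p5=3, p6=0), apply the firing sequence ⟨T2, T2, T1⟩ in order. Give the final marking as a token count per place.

step 1: fire T2:  (p0=4, p1=2, p2=3, p3=3, p4=3, p5=3, p6=0) → (p0=4, p1=1, p2=3, p3=6, p4=3, p5=2, p6=0)
step 2: fire T2:  (p0=4, p1=1, p2=3, p3=6, p4=3, p5=2, p6=0) → (p0=4, p1=0, p2=3, p3=9, p4=3, p5=1, p6=0)
step 3: fire T1:  (p0=4, p1=0, p2=3, p3=9, p4=3, p5=1, p6=0) → (p0=7, p1=0, p2=5, p3=9, p4=3, p5=0, p6=1)

(p0=7, p1=0, p2=5, p3=9, p4=3, p5=0, p6=1)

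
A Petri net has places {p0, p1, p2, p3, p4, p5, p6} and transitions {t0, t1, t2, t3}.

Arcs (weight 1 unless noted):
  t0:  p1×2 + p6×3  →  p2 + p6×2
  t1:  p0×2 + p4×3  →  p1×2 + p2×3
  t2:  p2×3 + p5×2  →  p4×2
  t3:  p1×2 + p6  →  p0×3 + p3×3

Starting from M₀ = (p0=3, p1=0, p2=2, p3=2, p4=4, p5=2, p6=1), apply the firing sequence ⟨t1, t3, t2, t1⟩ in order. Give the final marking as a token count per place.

step 1: fire t1:  (p0=3, p1=0, p2=2, p3=2, p4=4, p5=2, p6=1) → (p0=1, p1=2, p2=5, p3=2, p4=1, p5=2, p6=1)
step 2: fire t3:  (p0=1, p1=2, p2=5, p3=2, p4=1, p5=2, p6=1) → (p0=4, p1=0, p2=5, p3=5, p4=1, p5=2, p6=0)
step 3: fire t2:  (p0=4, p1=0, p2=5, p3=5, p4=1, p5=2, p6=0) → (p0=4, p1=0, p2=2, p3=5, p4=3, p5=0, p6=0)
step 4: fire t1:  (p0=4, p1=0, p2=2, p3=5, p4=3, p5=0, p6=0) → (p0=2, p1=2, p2=5, p3=5, p4=0, p5=0, p6=0)

(p0=2, p1=2, p2=5, p3=5, p4=0, p5=0, p6=0)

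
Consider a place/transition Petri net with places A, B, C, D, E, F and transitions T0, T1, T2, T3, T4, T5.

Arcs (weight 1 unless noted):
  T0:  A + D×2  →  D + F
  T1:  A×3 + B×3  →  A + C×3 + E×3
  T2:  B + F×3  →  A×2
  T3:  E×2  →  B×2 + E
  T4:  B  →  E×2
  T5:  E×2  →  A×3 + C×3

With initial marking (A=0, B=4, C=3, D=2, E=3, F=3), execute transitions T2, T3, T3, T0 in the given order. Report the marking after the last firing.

(A=1, B=7, C=3, D=1, E=1, F=1)

step 1: fire T2:  (A=0, B=4, C=3, D=2, E=3, F=3) → (A=2, B=3, C=3, D=2, E=3, F=0)
step 2: fire T3:  (A=2, B=3, C=3, D=2, E=3, F=0) → (A=2, B=5, C=3, D=2, E=2, F=0)
step 3: fire T3:  (A=2, B=5, C=3, D=2, E=2, F=0) → (A=2, B=7, C=3, D=2, E=1, F=0)
step 4: fire T0:  (A=2, B=7, C=3, D=2, E=1, F=0) → (A=1, B=7, C=3, D=1, E=1, F=1)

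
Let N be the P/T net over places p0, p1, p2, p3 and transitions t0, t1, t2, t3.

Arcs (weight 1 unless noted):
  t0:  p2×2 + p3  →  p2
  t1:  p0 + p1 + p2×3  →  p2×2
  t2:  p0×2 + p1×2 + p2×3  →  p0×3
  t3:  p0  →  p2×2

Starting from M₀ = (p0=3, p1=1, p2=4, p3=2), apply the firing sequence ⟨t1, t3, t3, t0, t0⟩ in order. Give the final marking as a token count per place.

step 1: fire t1:  (p0=3, p1=1, p2=4, p3=2) → (p0=2, p1=0, p2=3, p3=2)
step 2: fire t3:  (p0=2, p1=0, p2=3, p3=2) → (p0=1, p1=0, p2=5, p3=2)
step 3: fire t3:  (p0=1, p1=0, p2=5, p3=2) → (p0=0, p1=0, p2=7, p3=2)
step 4: fire t0:  (p0=0, p1=0, p2=7, p3=2) → (p0=0, p1=0, p2=6, p3=1)
step 5: fire t0:  (p0=0, p1=0, p2=6, p3=1) → (p0=0, p1=0, p2=5, p3=0)

(p0=0, p1=0, p2=5, p3=0)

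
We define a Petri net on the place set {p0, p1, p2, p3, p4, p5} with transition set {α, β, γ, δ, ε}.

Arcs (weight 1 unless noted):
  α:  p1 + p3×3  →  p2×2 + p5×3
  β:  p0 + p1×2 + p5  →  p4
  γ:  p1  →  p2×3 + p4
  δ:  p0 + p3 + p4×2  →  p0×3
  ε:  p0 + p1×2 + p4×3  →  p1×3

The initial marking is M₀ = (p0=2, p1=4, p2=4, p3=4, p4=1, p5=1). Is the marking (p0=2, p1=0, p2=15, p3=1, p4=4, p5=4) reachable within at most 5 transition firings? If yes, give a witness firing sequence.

YES — reachable via ⟨α, γ, γ, γ⟩ (4 firings)

step 1: fire α:  (p0=2, p1=4, p2=4, p3=4, p4=1, p5=1) → (p0=2, p1=3, p2=6, p3=1, p4=1, p5=4)
step 2: fire γ:  (p0=2, p1=3, p2=6, p3=1, p4=1, p5=4) → (p0=2, p1=2, p2=9, p3=1, p4=2, p5=4)
step 3: fire γ:  (p0=2, p1=2, p2=9, p3=1, p4=2, p5=4) → (p0=2, p1=1, p2=12, p3=1, p4=3, p5=4)
step 4: fire γ:  (p0=2, p1=1, p2=12, p3=1, p4=3, p5=4) → (p0=2, p1=0, p2=15, p3=1, p4=4, p5=4)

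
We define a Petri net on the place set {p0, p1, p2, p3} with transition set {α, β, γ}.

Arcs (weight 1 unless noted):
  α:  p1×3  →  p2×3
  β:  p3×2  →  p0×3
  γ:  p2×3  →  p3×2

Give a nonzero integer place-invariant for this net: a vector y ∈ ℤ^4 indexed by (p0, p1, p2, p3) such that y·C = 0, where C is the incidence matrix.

y = (p0:2, p1:2, p2:2, p3:3)

Incidence matrix C (rows=places, cols=transitions):
        α    β    γ
   p0   0    3    0
   p1  -3    0    0
   p2   3    0   -3
   p3   0   -2    2

Candidate y = [2, 2, 2, 3]; check y·C column-wise:
  col α: 2·0 + 2·-3 + 2·3 + 3·0 = 0
  col β: 2·3 + 2·0 + 2·0 + 3·-2 = 0
  col γ: 2·0 + 2·0 + 2·-3 + 3·2 = 0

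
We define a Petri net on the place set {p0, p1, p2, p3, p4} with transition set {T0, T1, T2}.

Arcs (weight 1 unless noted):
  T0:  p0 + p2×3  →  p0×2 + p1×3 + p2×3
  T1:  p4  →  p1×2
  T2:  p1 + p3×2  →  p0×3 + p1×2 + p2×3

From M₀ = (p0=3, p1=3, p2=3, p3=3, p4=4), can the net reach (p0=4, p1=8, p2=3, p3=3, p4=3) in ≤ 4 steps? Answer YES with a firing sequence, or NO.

step 1: fire T0:  (p0=3, p1=3, p2=3, p3=3, p4=4) → (p0=4, p1=6, p2=3, p3=3, p4=4)
step 2: fire T1:  (p0=4, p1=6, p2=3, p3=3, p4=4) → (p0=4, p1=8, p2=3, p3=3, p4=3)

YES — reachable via ⟨T0, T1⟩ (2 firings)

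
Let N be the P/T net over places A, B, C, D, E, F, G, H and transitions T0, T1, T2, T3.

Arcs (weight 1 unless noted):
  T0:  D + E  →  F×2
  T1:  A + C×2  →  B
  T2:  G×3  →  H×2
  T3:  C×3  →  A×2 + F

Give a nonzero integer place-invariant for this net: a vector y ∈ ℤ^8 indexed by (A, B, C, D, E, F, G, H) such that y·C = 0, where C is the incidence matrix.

y = (A:3, B:7, C:2, D:0, E:0, F:0, G:0, H:0)

Incidence matrix C (rows=places, cols=transitions):
       T0   T1   T2   T3
    A   0   -1    0    2
    B   0    1    0    0
    C   0   -2    0   -3
    D  -1    0    0    0
    E  -1    0    0    0
    F   2    0    0    1
    G   0    0   -3    0
    H   0    0    2    0

Candidate y = [3, 7, 2, 0, 0, 0, 0, 0]; check y·C column-wise:
  col T0: 3·0 + 7·0 + 2·0 + 0·-1 + 0·-1 + 0·2 = 0
  col T1: 3·-1 + 7·1 + 2·-2 = 0
  col T2: 3·0 + 7·0 + 2·0 + 0·-3 + 0·2 = 0
  col T3: 3·2 + 7·0 + 2·-3 + 0·1 = 0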